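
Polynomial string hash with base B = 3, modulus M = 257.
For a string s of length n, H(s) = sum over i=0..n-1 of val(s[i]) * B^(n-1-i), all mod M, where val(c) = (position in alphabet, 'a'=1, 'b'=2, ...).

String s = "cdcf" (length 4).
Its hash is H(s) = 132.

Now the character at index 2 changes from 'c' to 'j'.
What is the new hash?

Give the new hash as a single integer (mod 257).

Answer: 153

Derivation:
val('c') = 3, val('j') = 10
Position k = 2, exponent = n-1-k = 1
B^1 mod M = 3^1 mod 257 = 3
Delta = (10 - 3) * 3 mod 257 = 21
New hash = (132 + 21) mod 257 = 153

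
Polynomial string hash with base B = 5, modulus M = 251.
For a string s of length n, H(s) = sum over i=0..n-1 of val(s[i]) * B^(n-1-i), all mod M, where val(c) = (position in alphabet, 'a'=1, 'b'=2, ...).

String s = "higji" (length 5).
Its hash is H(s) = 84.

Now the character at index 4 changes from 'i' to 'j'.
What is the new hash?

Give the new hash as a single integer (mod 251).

Answer: 85

Derivation:
val('i') = 9, val('j') = 10
Position k = 4, exponent = n-1-k = 0
B^0 mod M = 5^0 mod 251 = 1
Delta = (10 - 9) * 1 mod 251 = 1
New hash = (84 + 1) mod 251 = 85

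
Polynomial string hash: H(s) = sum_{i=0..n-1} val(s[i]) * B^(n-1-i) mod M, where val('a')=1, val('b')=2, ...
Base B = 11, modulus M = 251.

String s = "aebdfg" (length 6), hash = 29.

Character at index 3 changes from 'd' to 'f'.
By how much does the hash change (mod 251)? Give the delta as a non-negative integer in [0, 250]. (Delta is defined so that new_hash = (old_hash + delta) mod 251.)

Delta formula: (val(new) - val(old)) * B^(n-1-k) mod M
  val('f') - val('d') = 6 - 4 = 2
  B^(n-1-k) = 11^2 mod 251 = 121
  Delta = 2 * 121 mod 251 = 242

Answer: 242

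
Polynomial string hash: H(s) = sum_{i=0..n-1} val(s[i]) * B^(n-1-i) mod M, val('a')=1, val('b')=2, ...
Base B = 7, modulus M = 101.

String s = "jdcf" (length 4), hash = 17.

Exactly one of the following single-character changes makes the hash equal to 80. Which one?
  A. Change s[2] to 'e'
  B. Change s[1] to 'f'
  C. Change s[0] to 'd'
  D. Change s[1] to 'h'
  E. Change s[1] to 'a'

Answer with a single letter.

Option A: s[2]='c'->'e', delta=(5-3)*7^1 mod 101 = 14, hash=17+14 mod 101 = 31
Option B: s[1]='d'->'f', delta=(6-4)*7^2 mod 101 = 98, hash=17+98 mod 101 = 14
Option C: s[0]='j'->'d', delta=(4-10)*7^3 mod 101 = 63, hash=17+63 mod 101 = 80 <-- target
Option D: s[1]='d'->'h', delta=(8-4)*7^2 mod 101 = 95, hash=17+95 mod 101 = 11
Option E: s[1]='d'->'a', delta=(1-4)*7^2 mod 101 = 55, hash=17+55 mod 101 = 72

Answer: C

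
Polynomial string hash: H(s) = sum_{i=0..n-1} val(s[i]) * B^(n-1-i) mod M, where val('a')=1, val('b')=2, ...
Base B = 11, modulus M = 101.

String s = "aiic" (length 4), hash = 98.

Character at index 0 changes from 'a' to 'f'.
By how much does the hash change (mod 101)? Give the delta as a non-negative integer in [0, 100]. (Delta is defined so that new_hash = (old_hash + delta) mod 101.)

Delta formula: (val(new) - val(old)) * B^(n-1-k) mod M
  val('f') - val('a') = 6 - 1 = 5
  B^(n-1-k) = 11^3 mod 101 = 18
  Delta = 5 * 18 mod 101 = 90

Answer: 90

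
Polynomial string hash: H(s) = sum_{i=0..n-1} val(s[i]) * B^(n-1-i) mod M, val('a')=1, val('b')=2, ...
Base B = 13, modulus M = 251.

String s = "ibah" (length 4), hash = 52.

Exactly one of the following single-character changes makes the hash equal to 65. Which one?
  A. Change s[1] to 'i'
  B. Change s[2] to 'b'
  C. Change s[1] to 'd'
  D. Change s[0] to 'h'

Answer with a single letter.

Option A: s[1]='b'->'i', delta=(9-2)*13^2 mod 251 = 179, hash=52+179 mod 251 = 231
Option B: s[2]='a'->'b', delta=(2-1)*13^1 mod 251 = 13, hash=52+13 mod 251 = 65 <-- target
Option C: s[1]='b'->'d', delta=(4-2)*13^2 mod 251 = 87, hash=52+87 mod 251 = 139
Option D: s[0]='i'->'h', delta=(8-9)*13^3 mod 251 = 62, hash=52+62 mod 251 = 114

Answer: B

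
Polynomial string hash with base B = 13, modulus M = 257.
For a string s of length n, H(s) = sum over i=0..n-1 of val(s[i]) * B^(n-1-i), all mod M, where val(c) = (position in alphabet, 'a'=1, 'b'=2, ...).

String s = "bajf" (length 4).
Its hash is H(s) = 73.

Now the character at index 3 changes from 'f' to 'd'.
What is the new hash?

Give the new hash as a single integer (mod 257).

Answer: 71

Derivation:
val('f') = 6, val('d') = 4
Position k = 3, exponent = n-1-k = 0
B^0 mod M = 13^0 mod 257 = 1
Delta = (4 - 6) * 1 mod 257 = 255
New hash = (73 + 255) mod 257 = 71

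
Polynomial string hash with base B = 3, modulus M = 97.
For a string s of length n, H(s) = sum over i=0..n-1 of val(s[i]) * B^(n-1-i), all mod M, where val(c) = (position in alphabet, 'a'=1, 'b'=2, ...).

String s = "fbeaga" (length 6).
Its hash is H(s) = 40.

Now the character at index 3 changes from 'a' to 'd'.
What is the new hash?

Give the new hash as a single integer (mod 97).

Answer: 67

Derivation:
val('a') = 1, val('d') = 4
Position k = 3, exponent = n-1-k = 2
B^2 mod M = 3^2 mod 97 = 9
Delta = (4 - 1) * 9 mod 97 = 27
New hash = (40 + 27) mod 97 = 67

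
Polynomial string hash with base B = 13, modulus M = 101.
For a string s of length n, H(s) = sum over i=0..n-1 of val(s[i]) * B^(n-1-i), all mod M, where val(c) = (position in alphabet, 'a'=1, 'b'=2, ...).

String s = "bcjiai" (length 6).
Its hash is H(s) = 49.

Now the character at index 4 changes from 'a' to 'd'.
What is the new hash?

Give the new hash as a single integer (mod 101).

val('a') = 1, val('d') = 4
Position k = 4, exponent = n-1-k = 1
B^1 mod M = 13^1 mod 101 = 13
Delta = (4 - 1) * 13 mod 101 = 39
New hash = (49 + 39) mod 101 = 88

Answer: 88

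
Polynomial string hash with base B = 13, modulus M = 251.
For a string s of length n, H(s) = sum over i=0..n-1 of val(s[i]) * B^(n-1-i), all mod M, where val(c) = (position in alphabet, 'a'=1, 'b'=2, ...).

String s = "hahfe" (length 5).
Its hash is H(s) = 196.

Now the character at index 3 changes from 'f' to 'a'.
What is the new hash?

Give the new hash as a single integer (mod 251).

Answer: 131

Derivation:
val('f') = 6, val('a') = 1
Position k = 3, exponent = n-1-k = 1
B^1 mod M = 13^1 mod 251 = 13
Delta = (1 - 6) * 13 mod 251 = 186
New hash = (196 + 186) mod 251 = 131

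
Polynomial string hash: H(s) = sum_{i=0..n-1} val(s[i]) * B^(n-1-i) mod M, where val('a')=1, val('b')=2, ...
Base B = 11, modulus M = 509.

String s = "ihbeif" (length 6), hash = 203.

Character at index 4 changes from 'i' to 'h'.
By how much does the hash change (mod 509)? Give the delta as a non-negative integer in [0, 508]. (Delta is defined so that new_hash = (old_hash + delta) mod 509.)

Answer: 498

Derivation:
Delta formula: (val(new) - val(old)) * B^(n-1-k) mod M
  val('h') - val('i') = 8 - 9 = -1
  B^(n-1-k) = 11^1 mod 509 = 11
  Delta = -1 * 11 mod 509 = 498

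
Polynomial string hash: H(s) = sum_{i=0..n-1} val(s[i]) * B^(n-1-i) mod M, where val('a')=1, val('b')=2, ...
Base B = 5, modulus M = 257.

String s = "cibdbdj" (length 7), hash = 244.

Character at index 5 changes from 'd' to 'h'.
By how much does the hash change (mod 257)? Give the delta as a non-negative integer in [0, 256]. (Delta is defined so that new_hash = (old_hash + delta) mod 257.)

Delta formula: (val(new) - val(old)) * B^(n-1-k) mod M
  val('h') - val('d') = 8 - 4 = 4
  B^(n-1-k) = 5^1 mod 257 = 5
  Delta = 4 * 5 mod 257 = 20

Answer: 20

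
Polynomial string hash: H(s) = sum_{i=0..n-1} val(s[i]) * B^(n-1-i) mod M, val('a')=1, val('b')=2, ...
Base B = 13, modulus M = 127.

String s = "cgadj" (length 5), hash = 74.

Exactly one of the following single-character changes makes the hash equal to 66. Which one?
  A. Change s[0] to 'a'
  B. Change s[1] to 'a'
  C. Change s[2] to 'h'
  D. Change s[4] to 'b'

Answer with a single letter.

Answer: D

Derivation:
Option A: s[0]='c'->'a', delta=(1-3)*13^4 mod 127 = 28, hash=74+28 mod 127 = 102
Option B: s[1]='g'->'a', delta=(1-7)*13^3 mod 127 = 26, hash=74+26 mod 127 = 100
Option C: s[2]='a'->'h', delta=(8-1)*13^2 mod 127 = 40, hash=74+40 mod 127 = 114
Option D: s[4]='j'->'b', delta=(2-10)*13^0 mod 127 = 119, hash=74+119 mod 127 = 66 <-- target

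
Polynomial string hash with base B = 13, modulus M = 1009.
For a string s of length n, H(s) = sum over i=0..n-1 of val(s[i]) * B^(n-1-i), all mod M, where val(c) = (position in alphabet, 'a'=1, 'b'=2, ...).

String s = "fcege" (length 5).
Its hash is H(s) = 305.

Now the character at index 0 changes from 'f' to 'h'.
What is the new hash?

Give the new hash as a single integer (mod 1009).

val('f') = 6, val('h') = 8
Position k = 0, exponent = n-1-k = 4
B^4 mod M = 13^4 mod 1009 = 309
Delta = (8 - 6) * 309 mod 1009 = 618
New hash = (305 + 618) mod 1009 = 923

Answer: 923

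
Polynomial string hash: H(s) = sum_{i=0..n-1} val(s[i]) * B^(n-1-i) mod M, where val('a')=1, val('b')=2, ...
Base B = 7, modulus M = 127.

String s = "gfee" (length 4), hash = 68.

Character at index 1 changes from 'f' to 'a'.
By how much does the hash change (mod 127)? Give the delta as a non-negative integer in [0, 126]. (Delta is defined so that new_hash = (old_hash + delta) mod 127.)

Delta formula: (val(new) - val(old)) * B^(n-1-k) mod M
  val('a') - val('f') = 1 - 6 = -5
  B^(n-1-k) = 7^2 mod 127 = 49
  Delta = -5 * 49 mod 127 = 9

Answer: 9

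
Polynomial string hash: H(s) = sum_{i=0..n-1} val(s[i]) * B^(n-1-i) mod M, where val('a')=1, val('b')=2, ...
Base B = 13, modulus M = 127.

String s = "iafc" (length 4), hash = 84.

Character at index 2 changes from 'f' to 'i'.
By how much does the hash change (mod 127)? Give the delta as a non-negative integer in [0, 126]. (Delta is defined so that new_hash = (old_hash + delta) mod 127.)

Delta formula: (val(new) - val(old)) * B^(n-1-k) mod M
  val('i') - val('f') = 9 - 6 = 3
  B^(n-1-k) = 13^1 mod 127 = 13
  Delta = 3 * 13 mod 127 = 39

Answer: 39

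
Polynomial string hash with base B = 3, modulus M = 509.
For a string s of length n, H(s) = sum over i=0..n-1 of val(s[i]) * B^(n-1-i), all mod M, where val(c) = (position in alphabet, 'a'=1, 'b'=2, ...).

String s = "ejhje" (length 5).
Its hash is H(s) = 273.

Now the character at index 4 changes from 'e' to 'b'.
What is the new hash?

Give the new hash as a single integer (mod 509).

Answer: 270

Derivation:
val('e') = 5, val('b') = 2
Position k = 4, exponent = n-1-k = 0
B^0 mod M = 3^0 mod 509 = 1
Delta = (2 - 5) * 1 mod 509 = 506
New hash = (273 + 506) mod 509 = 270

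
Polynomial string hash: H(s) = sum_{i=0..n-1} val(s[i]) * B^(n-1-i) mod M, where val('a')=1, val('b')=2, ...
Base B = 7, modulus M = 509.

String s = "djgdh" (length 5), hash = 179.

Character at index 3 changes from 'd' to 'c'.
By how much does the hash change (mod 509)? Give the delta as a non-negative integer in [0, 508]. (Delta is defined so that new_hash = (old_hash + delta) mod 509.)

Delta formula: (val(new) - val(old)) * B^(n-1-k) mod M
  val('c') - val('d') = 3 - 4 = -1
  B^(n-1-k) = 7^1 mod 509 = 7
  Delta = -1 * 7 mod 509 = 502

Answer: 502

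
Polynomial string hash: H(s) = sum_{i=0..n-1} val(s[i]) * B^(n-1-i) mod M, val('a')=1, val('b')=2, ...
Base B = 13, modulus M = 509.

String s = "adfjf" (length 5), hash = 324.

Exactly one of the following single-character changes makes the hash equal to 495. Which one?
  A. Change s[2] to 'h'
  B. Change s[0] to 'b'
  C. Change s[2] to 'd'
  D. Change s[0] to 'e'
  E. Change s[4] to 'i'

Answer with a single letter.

Answer: C

Derivation:
Option A: s[2]='f'->'h', delta=(8-6)*13^2 mod 509 = 338, hash=324+338 mod 509 = 153
Option B: s[0]='a'->'b', delta=(2-1)*13^4 mod 509 = 57, hash=324+57 mod 509 = 381
Option C: s[2]='f'->'d', delta=(4-6)*13^2 mod 509 = 171, hash=324+171 mod 509 = 495 <-- target
Option D: s[0]='a'->'e', delta=(5-1)*13^4 mod 509 = 228, hash=324+228 mod 509 = 43
Option E: s[4]='f'->'i', delta=(9-6)*13^0 mod 509 = 3, hash=324+3 mod 509 = 327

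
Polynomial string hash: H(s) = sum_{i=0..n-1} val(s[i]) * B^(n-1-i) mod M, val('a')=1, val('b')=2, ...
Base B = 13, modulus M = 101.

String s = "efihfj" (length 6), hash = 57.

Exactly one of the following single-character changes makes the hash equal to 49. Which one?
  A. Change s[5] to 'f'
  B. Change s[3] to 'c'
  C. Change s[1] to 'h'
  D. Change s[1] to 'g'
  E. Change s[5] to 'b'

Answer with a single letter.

Answer: E

Derivation:
Option A: s[5]='j'->'f', delta=(6-10)*13^0 mod 101 = 97, hash=57+97 mod 101 = 53
Option B: s[3]='h'->'c', delta=(3-8)*13^2 mod 101 = 64, hash=57+64 mod 101 = 20
Option C: s[1]='f'->'h', delta=(8-6)*13^4 mod 101 = 57, hash=57+57 mod 101 = 13
Option D: s[1]='f'->'g', delta=(7-6)*13^4 mod 101 = 79, hash=57+79 mod 101 = 35
Option E: s[5]='j'->'b', delta=(2-10)*13^0 mod 101 = 93, hash=57+93 mod 101 = 49 <-- target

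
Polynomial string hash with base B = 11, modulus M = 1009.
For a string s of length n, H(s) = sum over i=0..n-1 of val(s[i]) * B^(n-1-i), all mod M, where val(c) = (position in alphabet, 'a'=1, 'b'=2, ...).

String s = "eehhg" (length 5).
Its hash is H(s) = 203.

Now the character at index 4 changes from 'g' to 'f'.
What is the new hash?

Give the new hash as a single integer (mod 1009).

Answer: 202

Derivation:
val('g') = 7, val('f') = 6
Position k = 4, exponent = n-1-k = 0
B^0 mod M = 11^0 mod 1009 = 1
Delta = (6 - 7) * 1 mod 1009 = 1008
New hash = (203 + 1008) mod 1009 = 202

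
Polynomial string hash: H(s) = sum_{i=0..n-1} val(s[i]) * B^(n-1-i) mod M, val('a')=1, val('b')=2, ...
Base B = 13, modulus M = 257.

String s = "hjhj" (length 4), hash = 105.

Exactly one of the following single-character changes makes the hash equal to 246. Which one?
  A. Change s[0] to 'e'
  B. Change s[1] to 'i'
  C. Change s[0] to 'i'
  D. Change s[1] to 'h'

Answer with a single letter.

Answer: C

Derivation:
Option A: s[0]='h'->'e', delta=(5-8)*13^3 mod 257 = 91, hash=105+91 mod 257 = 196
Option B: s[1]='j'->'i', delta=(9-10)*13^2 mod 257 = 88, hash=105+88 mod 257 = 193
Option C: s[0]='h'->'i', delta=(9-8)*13^3 mod 257 = 141, hash=105+141 mod 257 = 246 <-- target
Option D: s[1]='j'->'h', delta=(8-10)*13^2 mod 257 = 176, hash=105+176 mod 257 = 24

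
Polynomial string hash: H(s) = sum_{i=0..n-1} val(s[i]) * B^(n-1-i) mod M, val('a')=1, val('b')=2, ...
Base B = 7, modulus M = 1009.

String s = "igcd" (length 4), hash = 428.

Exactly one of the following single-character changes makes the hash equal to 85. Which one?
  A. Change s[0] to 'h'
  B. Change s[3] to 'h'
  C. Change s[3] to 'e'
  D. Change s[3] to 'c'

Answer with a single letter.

Answer: A

Derivation:
Option A: s[0]='i'->'h', delta=(8-9)*7^3 mod 1009 = 666, hash=428+666 mod 1009 = 85 <-- target
Option B: s[3]='d'->'h', delta=(8-4)*7^0 mod 1009 = 4, hash=428+4 mod 1009 = 432
Option C: s[3]='d'->'e', delta=(5-4)*7^0 mod 1009 = 1, hash=428+1 mod 1009 = 429
Option D: s[3]='d'->'c', delta=(3-4)*7^0 mod 1009 = 1008, hash=428+1008 mod 1009 = 427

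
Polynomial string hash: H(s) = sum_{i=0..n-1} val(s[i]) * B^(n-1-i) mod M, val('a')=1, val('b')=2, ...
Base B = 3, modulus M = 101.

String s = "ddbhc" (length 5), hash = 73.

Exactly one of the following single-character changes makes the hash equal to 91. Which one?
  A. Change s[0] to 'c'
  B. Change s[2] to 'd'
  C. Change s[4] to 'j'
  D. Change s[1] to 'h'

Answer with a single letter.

Answer: B

Derivation:
Option A: s[0]='d'->'c', delta=(3-4)*3^4 mod 101 = 20, hash=73+20 mod 101 = 93
Option B: s[2]='b'->'d', delta=(4-2)*3^2 mod 101 = 18, hash=73+18 mod 101 = 91 <-- target
Option C: s[4]='c'->'j', delta=(10-3)*3^0 mod 101 = 7, hash=73+7 mod 101 = 80
Option D: s[1]='d'->'h', delta=(8-4)*3^3 mod 101 = 7, hash=73+7 mod 101 = 80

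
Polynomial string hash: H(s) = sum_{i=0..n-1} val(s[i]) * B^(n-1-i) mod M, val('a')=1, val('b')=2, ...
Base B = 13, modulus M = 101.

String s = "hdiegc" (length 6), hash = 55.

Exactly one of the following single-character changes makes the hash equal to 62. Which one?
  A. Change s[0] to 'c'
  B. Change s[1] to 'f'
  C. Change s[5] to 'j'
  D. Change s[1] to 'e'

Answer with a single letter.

Option A: s[0]='h'->'c', delta=(3-8)*13^5 mod 101 = 16, hash=55+16 mod 101 = 71
Option B: s[1]='d'->'f', delta=(6-4)*13^4 mod 101 = 57, hash=55+57 mod 101 = 11
Option C: s[5]='c'->'j', delta=(10-3)*13^0 mod 101 = 7, hash=55+7 mod 101 = 62 <-- target
Option D: s[1]='d'->'e', delta=(5-4)*13^4 mod 101 = 79, hash=55+79 mod 101 = 33

Answer: C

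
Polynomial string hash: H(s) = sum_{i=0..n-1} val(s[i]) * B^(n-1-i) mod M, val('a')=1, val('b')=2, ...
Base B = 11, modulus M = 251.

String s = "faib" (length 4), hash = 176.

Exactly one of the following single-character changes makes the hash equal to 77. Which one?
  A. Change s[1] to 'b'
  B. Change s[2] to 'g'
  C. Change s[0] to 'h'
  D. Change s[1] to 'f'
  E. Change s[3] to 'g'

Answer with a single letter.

Answer: C

Derivation:
Option A: s[1]='a'->'b', delta=(2-1)*11^2 mod 251 = 121, hash=176+121 mod 251 = 46
Option B: s[2]='i'->'g', delta=(7-9)*11^1 mod 251 = 229, hash=176+229 mod 251 = 154
Option C: s[0]='f'->'h', delta=(8-6)*11^3 mod 251 = 152, hash=176+152 mod 251 = 77 <-- target
Option D: s[1]='a'->'f', delta=(6-1)*11^2 mod 251 = 103, hash=176+103 mod 251 = 28
Option E: s[3]='b'->'g', delta=(7-2)*11^0 mod 251 = 5, hash=176+5 mod 251 = 181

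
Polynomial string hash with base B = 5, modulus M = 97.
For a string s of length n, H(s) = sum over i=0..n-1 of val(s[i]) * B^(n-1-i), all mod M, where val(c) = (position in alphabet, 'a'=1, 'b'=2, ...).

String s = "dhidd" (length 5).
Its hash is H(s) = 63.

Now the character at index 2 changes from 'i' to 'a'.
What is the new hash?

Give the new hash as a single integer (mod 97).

Answer: 57

Derivation:
val('i') = 9, val('a') = 1
Position k = 2, exponent = n-1-k = 2
B^2 mod M = 5^2 mod 97 = 25
Delta = (1 - 9) * 25 mod 97 = 91
New hash = (63 + 91) mod 97 = 57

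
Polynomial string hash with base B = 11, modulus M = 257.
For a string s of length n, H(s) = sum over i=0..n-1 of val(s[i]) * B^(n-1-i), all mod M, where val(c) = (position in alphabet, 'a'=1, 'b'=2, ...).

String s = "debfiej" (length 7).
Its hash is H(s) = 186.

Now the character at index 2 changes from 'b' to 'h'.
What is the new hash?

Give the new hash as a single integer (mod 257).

Answer: 138

Derivation:
val('b') = 2, val('h') = 8
Position k = 2, exponent = n-1-k = 4
B^4 mod M = 11^4 mod 257 = 249
Delta = (8 - 2) * 249 mod 257 = 209
New hash = (186 + 209) mod 257 = 138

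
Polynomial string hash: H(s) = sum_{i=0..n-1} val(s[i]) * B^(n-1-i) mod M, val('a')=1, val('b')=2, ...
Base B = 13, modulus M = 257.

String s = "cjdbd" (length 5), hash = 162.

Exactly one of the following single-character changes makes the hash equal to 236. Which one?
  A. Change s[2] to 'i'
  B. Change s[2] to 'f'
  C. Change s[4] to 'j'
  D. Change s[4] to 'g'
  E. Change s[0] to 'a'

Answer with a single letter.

Answer: A

Derivation:
Option A: s[2]='d'->'i', delta=(9-4)*13^2 mod 257 = 74, hash=162+74 mod 257 = 236 <-- target
Option B: s[2]='d'->'f', delta=(6-4)*13^2 mod 257 = 81, hash=162+81 mod 257 = 243
Option C: s[4]='d'->'j', delta=(10-4)*13^0 mod 257 = 6, hash=162+6 mod 257 = 168
Option D: s[4]='d'->'g', delta=(7-4)*13^0 mod 257 = 3, hash=162+3 mod 257 = 165
Option E: s[0]='c'->'a', delta=(1-3)*13^4 mod 257 = 189, hash=162+189 mod 257 = 94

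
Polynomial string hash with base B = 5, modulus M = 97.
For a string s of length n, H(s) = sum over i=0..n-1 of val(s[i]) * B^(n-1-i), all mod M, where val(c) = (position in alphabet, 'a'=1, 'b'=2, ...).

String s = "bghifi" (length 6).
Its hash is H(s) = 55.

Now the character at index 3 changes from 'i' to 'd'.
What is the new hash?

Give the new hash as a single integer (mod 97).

val('i') = 9, val('d') = 4
Position k = 3, exponent = n-1-k = 2
B^2 mod M = 5^2 mod 97 = 25
Delta = (4 - 9) * 25 mod 97 = 69
New hash = (55 + 69) mod 97 = 27

Answer: 27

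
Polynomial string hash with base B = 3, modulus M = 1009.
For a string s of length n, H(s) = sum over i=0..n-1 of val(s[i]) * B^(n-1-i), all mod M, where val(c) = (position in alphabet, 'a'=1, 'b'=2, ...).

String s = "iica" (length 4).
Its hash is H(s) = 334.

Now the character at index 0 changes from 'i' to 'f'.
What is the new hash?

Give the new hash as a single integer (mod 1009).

val('i') = 9, val('f') = 6
Position k = 0, exponent = n-1-k = 3
B^3 mod M = 3^3 mod 1009 = 27
Delta = (6 - 9) * 27 mod 1009 = 928
New hash = (334 + 928) mod 1009 = 253

Answer: 253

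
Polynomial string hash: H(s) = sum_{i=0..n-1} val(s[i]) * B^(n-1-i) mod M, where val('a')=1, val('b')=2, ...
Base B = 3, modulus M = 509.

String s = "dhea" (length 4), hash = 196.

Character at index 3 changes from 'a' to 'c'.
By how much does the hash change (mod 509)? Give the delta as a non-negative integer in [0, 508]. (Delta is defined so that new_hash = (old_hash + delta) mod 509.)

Delta formula: (val(new) - val(old)) * B^(n-1-k) mod M
  val('c') - val('a') = 3 - 1 = 2
  B^(n-1-k) = 3^0 mod 509 = 1
  Delta = 2 * 1 mod 509 = 2

Answer: 2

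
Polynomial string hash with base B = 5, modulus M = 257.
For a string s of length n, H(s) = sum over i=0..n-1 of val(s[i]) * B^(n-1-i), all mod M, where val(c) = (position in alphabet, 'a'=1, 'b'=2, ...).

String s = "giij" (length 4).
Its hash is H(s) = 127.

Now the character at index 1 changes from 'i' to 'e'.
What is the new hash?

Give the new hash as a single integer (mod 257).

Answer: 27

Derivation:
val('i') = 9, val('e') = 5
Position k = 1, exponent = n-1-k = 2
B^2 mod M = 5^2 mod 257 = 25
Delta = (5 - 9) * 25 mod 257 = 157
New hash = (127 + 157) mod 257 = 27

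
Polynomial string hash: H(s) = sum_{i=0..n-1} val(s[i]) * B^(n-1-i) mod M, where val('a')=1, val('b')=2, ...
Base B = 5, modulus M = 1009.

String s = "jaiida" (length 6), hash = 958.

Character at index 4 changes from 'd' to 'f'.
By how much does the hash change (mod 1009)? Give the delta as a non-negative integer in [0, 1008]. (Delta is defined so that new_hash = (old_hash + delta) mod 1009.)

Answer: 10

Derivation:
Delta formula: (val(new) - val(old)) * B^(n-1-k) mod M
  val('f') - val('d') = 6 - 4 = 2
  B^(n-1-k) = 5^1 mod 1009 = 5
  Delta = 2 * 5 mod 1009 = 10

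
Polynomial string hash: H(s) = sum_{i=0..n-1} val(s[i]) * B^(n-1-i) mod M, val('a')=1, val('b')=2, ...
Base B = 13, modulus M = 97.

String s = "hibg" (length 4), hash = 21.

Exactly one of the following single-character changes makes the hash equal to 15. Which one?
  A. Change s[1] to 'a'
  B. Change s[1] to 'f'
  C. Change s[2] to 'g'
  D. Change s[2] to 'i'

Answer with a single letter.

Answer: D

Derivation:
Option A: s[1]='i'->'a', delta=(1-9)*13^2 mod 97 = 6, hash=21+6 mod 97 = 27
Option B: s[1]='i'->'f', delta=(6-9)*13^2 mod 97 = 75, hash=21+75 mod 97 = 96
Option C: s[2]='b'->'g', delta=(7-2)*13^1 mod 97 = 65, hash=21+65 mod 97 = 86
Option D: s[2]='b'->'i', delta=(9-2)*13^1 mod 97 = 91, hash=21+91 mod 97 = 15 <-- target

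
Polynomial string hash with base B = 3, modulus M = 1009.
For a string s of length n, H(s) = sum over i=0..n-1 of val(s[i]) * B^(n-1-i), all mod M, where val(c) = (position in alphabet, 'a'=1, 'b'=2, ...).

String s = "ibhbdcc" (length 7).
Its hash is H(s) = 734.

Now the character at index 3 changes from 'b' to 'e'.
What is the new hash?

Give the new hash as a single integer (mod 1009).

val('b') = 2, val('e') = 5
Position k = 3, exponent = n-1-k = 3
B^3 mod M = 3^3 mod 1009 = 27
Delta = (5 - 2) * 27 mod 1009 = 81
New hash = (734 + 81) mod 1009 = 815

Answer: 815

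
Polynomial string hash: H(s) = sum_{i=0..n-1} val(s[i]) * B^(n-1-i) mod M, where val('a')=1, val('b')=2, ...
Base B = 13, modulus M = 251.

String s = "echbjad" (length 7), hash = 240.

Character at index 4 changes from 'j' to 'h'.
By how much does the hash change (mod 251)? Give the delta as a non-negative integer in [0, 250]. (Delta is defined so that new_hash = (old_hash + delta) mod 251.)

Delta formula: (val(new) - val(old)) * B^(n-1-k) mod M
  val('h') - val('j') = 8 - 10 = -2
  B^(n-1-k) = 13^2 mod 251 = 169
  Delta = -2 * 169 mod 251 = 164

Answer: 164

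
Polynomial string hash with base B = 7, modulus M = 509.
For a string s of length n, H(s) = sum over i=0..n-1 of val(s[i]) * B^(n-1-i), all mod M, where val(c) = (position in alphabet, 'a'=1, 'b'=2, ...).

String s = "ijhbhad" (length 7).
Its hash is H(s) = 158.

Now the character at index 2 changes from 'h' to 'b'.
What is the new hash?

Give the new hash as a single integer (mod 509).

Answer: 4

Derivation:
val('h') = 8, val('b') = 2
Position k = 2, exponent = n-1-k = 4
B^4 mod M = 7^4 mod 509 = 365
Delta = (2 - 8) * 365 mod 509 = 355
New hash = (158 + 355) mod 509 = 4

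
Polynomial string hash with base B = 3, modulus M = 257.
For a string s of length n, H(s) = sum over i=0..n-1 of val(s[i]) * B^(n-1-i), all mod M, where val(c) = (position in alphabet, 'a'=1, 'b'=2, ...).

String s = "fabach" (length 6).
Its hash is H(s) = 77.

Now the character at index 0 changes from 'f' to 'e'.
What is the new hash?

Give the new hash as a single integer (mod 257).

Answer: 91

Derivation:
val('f') = 6, val('e') = 5
Position k = 0, exponent = n-1-k = 5
B^5 mod M = 3^5 mod 257 = 243
Delta = (5 - 6) * 243 mod 257 = 14
New hash = (77 + 14) mod 257 = 91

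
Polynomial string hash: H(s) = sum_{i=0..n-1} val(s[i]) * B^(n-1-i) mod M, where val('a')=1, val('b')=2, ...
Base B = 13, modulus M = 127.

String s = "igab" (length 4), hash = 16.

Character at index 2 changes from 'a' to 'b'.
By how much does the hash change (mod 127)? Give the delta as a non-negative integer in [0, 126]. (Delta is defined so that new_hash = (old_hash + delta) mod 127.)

Delta formula: (val(new) - val(old)) * B^(n-1-k) mod M
  val('b') - val('a') = 2 - 1 = 1
  B^(n-1-k) = 13^1 mod 127 = 13
  Delta = 1 * 13 mod 127 = 13

Answer: 13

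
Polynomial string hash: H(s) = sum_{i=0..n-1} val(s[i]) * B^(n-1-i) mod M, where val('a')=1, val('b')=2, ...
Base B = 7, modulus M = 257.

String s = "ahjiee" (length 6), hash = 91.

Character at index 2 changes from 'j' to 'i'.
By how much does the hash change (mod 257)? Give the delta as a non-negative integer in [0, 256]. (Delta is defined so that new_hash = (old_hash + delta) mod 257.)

Delta formula: (val(new) - val(old)) * B^(n-1-k) mod M
  val('i') - val('j') = 9 - 10 = -1
  B^(n-1-k) = 7^3 mod 257 = 86
  Delta = -1 * 86 mod 257 = 171

Answer: 171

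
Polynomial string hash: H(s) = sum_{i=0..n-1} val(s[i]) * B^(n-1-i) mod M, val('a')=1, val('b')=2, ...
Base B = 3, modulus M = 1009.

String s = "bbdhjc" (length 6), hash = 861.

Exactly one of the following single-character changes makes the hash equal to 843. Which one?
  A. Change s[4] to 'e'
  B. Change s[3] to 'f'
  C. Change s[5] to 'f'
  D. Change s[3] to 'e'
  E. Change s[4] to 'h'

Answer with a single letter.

Option A: s[4]='j'->'e', delta=(5-10)*3^1 mod 1009 = 994, hash=861+994 mod 1009 = 846
Option B: s[3]='h'->'f', delta=(6-8)*3^2 mod 1009 = 991, hash=861+991 mod 1009 = 843 <-- target
Option C: s[5]='c'->'f', delta=(6-3)*3^0 mod 1009 = 3, hash=861+3 mod 1009 = 864
Option D: s[3]='h'->'e', delta=(5-8)*3^2 mod 1009 = 982, hash=861+982 mod 1009 = 834
Option E: s[4]='j'->'h', delta=(8-10)*3^1 mod 1009 = 1003, hash=861+1003 mod 1009 = 855

Answer: B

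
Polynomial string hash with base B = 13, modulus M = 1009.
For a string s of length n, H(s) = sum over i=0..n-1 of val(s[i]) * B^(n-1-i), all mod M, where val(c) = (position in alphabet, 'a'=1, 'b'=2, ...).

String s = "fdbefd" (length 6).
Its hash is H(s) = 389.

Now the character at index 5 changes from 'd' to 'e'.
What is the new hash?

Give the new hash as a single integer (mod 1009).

val('d') = 4, val('e') = 5
Position k = 5, exponent = n-1-k = 0
B^0 mod M = 13^0 mod 1009 = 1
Delta = (5 - 4) * 1 mod 1009 = 1
New hash = (389 + 1) mod 1009 = 390

Answer: 390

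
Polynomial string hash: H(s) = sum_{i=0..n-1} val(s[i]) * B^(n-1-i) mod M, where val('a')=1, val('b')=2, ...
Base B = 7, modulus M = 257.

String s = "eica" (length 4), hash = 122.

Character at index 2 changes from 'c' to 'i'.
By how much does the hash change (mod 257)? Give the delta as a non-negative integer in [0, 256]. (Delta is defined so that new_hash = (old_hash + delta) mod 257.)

Delta formula: (val(new) - val(old)) * B^(n-1-k) mod M
  val('i') - val('c') = 9 - 3 = 6
  B^(n-1-k) = 7^1 mod 257 = 7
  Delta = 6 * 7 mod 257 = 42

Answer: 42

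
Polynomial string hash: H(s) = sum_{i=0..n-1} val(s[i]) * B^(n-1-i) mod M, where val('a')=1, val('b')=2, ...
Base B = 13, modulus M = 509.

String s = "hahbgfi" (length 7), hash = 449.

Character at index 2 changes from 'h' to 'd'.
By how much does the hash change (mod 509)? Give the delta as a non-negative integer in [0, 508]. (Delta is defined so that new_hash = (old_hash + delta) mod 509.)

Answer: 281

Derivation:
Delta formula: (val(new) - val(old)) * B^(n-1-k) mod M
  val('d') - val('h') = 4 - 8 = -4
  B^(n-1-k) = 13^4 mod 509 = 57
  Delta = -4 * 57 mod 509 = 281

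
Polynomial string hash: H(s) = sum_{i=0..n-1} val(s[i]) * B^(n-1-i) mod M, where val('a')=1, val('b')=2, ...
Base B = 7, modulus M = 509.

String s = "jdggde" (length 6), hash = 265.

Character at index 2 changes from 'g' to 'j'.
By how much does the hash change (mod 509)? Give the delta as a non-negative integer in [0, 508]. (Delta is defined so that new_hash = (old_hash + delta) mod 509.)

Delta formula: (val(new) - val(old)) * B^(n-1-k) mod M
  val('j') - val('g') = 10 - 7 = 3
  B^(n-1-k) = 7^3 mod 509 = 343
  Delta = 3 * 343 mod 509 = 11

Answer: 11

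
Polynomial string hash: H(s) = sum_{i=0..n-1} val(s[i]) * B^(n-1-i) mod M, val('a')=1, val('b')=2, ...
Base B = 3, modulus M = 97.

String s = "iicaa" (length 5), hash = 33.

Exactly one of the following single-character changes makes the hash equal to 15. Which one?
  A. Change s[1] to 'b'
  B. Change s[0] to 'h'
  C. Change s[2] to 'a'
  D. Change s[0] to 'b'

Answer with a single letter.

Answer: C

Derivation:
Option A: s[1]='i'->'b', delta=(2-9)*3^3 mod 97 = 5, hash=33+5 mod 97 = 38
Option B: s[0]='i'->'h', delta=(8-9)*3^4 mod 97 = 16, hash=33+16 mod 97 = 49
Option C: s[2]='c'->'a', delta=(1-3)*3^2 mod 97 = 79, hash=33+79 mod 97 = 15 <-- target
Option D: s[0]='i'->'b', delta=(2-9)*3^4 mod 97 = 15, hash=33+15 mod 97 = 48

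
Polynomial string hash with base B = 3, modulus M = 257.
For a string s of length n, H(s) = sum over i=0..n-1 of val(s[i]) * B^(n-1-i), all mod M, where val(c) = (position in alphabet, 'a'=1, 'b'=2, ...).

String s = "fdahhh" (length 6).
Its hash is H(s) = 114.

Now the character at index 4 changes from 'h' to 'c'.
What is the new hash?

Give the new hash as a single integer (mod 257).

Answer: 99

Derivation:
val('h') = 8, val('c') = 3
Position k = 4, exponent = n-1-k = 1
B^1 mod M = 3^1 mod 257 = 3
Delta = (3 - 8) * 3 mod 257 = 242
New hash = (114 + 242) mod 257 = 99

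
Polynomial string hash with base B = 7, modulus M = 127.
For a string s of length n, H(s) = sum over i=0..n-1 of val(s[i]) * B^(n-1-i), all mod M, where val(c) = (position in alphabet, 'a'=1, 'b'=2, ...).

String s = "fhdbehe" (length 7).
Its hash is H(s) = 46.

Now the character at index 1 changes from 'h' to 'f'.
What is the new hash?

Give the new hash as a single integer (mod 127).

Answer: 87

Derivation:
val('h') = 8, val('f') = 6
Position k = 1, exponent = n-1-k = 5
B^5 mod M = 7^5 mod 127 = 43
Delta = (6 - 8) * 43 mod 127 = 41
New hash = (46 + 41) mod 127 = 87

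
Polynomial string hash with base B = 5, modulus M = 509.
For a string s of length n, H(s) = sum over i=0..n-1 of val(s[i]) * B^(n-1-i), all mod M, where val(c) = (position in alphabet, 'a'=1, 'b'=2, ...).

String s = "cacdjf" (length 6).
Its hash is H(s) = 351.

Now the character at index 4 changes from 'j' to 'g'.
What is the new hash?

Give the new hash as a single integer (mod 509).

val('j') = 10, val('g') = 7
Position k = 4, exponent = n-1-k = 1
B^1 mod M = 5^1 mod 509 = 5
Delta = (7 - 10) * 5 mod 509 = 494
New hash = (351 + 494) mod 509 = 336

Answer: 336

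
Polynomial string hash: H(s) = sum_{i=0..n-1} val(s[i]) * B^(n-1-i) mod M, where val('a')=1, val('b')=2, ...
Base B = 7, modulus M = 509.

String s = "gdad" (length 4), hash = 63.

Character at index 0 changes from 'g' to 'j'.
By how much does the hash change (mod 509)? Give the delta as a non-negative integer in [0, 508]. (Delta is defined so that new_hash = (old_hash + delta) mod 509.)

Delta formula: (val(new) - val(old)) * B^(n-1-k) mod M
  val('j') - val('g') = 10 - 7 = 3
  B^(n-1-k) = 7^3 mod 509 = 343
  Delta = 3 * 343 mod 509 = 11

Answer: 11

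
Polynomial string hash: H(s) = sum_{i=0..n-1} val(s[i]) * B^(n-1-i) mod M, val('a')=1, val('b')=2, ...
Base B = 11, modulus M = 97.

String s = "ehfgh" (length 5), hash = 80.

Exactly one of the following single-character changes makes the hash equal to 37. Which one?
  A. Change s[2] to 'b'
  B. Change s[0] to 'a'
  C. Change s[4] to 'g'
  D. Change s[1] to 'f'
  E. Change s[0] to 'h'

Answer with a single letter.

Option A: s[2]='f'->'b', delta=(2-6)*11^2 mod 97 = 1, hash=80+1 mod 97 = 81
Option B: s[0]='e'->'a', delta=(1-5)*11^4 mod 97 = 24, hash=80+24 mod 97 = 7
Option C: s[4]='h'->'g', delta=(7-8)*11^0 mod 97 = 96, hash=80+96 mod 97 = 79
Option D: s[1]='h'->'f', delta=(6-8)*11^3 mod 97 = 54, hash=80+54 mod 97 = 37 <-- target
Option E: s[0]='e'->'h', delta=(8-5)*11^4 mod 97 = 79, hash=80+79 mod 97 = 62

Answer: D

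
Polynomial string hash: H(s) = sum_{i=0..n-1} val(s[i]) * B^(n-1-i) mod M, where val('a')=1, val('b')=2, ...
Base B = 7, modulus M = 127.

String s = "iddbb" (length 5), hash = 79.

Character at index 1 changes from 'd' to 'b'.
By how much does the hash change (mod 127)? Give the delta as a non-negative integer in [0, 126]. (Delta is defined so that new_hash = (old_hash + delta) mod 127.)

Answer: 76

Derivation:
Delta formula: (val(new) - val(old)) * B^(n-1-k) mod M
  val('b') - val('d') = 2 - 4 = -2
  B^(n-1-k) = 7^3 mod 127 = 89
  Delta = -2 * 89 mod 127 = 76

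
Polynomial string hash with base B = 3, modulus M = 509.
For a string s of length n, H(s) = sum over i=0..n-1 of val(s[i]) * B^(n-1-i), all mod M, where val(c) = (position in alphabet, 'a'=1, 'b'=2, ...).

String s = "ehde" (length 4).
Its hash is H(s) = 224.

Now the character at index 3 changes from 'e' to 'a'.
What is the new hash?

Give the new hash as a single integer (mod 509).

val('e') = 5, val('a') = 1
Position k = 3, exponent = n-1-k = 0
B^0 mod M = 3^0 mod 509 = 1
Delta = (1 - 5) * 1 mod 509 = 505
New hash = (224 + 505) mod 509 = 220

Answer: 220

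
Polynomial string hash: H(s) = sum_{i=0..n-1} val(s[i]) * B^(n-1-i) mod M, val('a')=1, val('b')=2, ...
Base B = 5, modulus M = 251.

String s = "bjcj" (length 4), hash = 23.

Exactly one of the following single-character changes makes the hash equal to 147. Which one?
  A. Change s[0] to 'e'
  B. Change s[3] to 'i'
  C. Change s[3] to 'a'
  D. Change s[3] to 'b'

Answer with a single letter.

Option A: s[0]='b'->'e', delta=(5-2)*5^3 mod 251 = 124, hash=23+124 mod 251 = 147 <-- target
Option B: s[3]='j'->'i', delta=(9-10)*5^0 mod 251 = 250, hash=23+250 mod 251 = 22
Option C: s[3]='j'->'a', delta=(1-10)*5^0 mod 251 = 242, hash=23+242 mod 251 = 14
Option D: s[3]='j'->'b', delta=(2-10)*5^0 mod 251 = 243, hash=23+243 mod 251 = 15

Answer: A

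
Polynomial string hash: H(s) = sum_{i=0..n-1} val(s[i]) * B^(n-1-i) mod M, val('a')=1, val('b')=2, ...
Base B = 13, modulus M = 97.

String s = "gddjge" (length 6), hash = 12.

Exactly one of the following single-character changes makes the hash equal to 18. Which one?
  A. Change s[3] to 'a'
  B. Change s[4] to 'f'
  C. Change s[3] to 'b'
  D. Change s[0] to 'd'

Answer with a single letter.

Option A: s[3]='j'->'a', delta=(1-10)*13^2 mod 97 = 31, hash=12+31 mod 97 = 43
Option B: s[4]='g'->'f', delta=(6-7)*13^1 mod 97 = 84, hash=12+84 mod 97 = 96
Option C: s[3]='j'->'b', delta=(2-10)*13^2 mod 97 = 6, hash=12+6 mod 97 = 18 <-- target
Option D: s[0]='g'->'d', delta=(4-7)*13^5 mod 97 = 69, hash=12+69 mod 97 = 81

Answer: C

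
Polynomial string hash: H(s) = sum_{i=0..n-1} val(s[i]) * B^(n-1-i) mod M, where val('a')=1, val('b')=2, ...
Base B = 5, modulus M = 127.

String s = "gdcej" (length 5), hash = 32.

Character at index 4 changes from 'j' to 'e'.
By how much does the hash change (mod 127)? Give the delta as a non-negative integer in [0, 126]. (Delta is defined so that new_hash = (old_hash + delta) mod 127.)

Delta formula: (val(new) - val(old)) * B^(n-1-k) mod M
  val('e') - val('j') = 5 - 10 = -5
  B^(n-1-k) = 5^0 mod 127 = 1
  Delta = -5 * 1 mod 127 = 122

Answer: 122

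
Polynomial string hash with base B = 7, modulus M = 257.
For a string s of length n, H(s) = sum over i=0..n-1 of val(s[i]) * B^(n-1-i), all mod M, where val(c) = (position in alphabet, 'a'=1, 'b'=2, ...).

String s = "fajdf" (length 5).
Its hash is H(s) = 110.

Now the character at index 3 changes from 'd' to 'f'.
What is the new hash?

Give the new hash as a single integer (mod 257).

val('d') = 4, val('f') = 6
Position k = 3, exponent = n-1-k = 1
B^1 mod M = 7^1 mod 257 = 7
Delta = (6 - 4) * 7 mod 257 = 14
New hash = (110 + 14) mod 257 = 124

Answer: 124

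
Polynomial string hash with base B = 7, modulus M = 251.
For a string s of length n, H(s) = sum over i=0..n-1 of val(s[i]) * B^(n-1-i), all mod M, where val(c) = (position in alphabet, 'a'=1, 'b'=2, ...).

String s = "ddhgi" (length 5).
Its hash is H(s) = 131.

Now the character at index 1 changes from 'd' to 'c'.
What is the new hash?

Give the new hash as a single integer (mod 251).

Answer: 39

Derivation:
val('d') = 4, val('c') = 3
Position k = 1, exponent = n-1-k = 3
B^3 mod M = 7^3 mod 251 = 92
Delta = (3 - 4) * 92 mod 251 = 159
New hash = (131 + 159) mod 251 = 39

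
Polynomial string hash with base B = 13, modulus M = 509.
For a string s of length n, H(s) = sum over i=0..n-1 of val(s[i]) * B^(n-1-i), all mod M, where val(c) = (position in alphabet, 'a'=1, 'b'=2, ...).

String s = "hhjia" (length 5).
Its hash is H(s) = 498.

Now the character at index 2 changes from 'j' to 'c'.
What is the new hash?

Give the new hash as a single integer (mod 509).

val('j') = 10, val('c') = 3
Position k = 2, exponent = n-1-k = 2
B^2 mod M = 13^2 mod 509 = 169
Delta = (3 - 10) * 169 mod 509 = 344
New hash = (498 + 344) mod 509 = 333

Answer: 333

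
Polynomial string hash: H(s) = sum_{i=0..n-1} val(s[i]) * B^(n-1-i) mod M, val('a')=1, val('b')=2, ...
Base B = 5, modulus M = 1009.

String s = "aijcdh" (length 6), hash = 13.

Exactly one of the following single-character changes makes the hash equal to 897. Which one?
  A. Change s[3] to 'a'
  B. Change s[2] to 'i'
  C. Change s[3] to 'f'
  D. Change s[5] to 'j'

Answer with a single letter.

Answer: B

Derivation:
Option A: s[3]='c'->'a', delta=(1-3)*5^2 mod 1009 = 959, hash=13+959 mod 1009 = 972
Option B: s[2]='j'->'i', delta=(9-10)*5^3 mod 1009 = 884, hash=13+884 mod 1009 = 897 <-- target
Option C: s[3]='c'->'f', delta=(6-3)*5^2 mod 1009 = 75, hash=13+75 mod 1009 = 88
Option D: s[5]='h'->'j', delta=(10-8)*5^0 mod 1009 = 2, hash=13+2 mod 1009 = 15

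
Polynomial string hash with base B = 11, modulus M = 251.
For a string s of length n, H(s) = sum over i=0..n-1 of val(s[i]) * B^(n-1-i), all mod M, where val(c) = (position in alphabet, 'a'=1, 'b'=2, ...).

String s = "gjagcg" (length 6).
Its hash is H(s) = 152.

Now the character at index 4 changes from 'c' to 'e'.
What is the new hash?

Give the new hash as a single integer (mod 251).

val('c') = 3, val('e') = 5
Position k = 4, exponent = n-1-k = 1
B^1 mod M = 11^1 mod 251 = 11
Delta = (5 - 3) * 11 mod 251 = 22
New hash = (152 + 22) mod 251 = 174

Answer: 174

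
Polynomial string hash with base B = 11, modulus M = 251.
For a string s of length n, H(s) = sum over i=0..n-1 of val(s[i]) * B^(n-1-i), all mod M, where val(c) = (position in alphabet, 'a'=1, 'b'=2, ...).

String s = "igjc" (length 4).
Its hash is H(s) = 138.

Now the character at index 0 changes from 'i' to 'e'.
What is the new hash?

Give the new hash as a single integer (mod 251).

Answer: 85

Derivation:
val('i') = 9, val('e') = 5
Position k = 0, exponent = n-1-k = 3
B^3 mod M = 11^3 mod 251 = 76
Delta = (5 - 9) * 76 mod 251 = 198
New hash = (138 + 198) mod 251 = 85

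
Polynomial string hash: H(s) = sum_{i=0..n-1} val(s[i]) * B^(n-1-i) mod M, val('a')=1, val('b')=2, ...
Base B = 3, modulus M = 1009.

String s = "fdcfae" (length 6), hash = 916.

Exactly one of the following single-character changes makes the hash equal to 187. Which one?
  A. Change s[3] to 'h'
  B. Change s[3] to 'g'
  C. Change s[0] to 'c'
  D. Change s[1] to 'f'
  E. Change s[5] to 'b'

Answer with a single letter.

Answer: C

Derivation:
Option A: s[3]='f'->'h', delta=(8-6)*3^2 mod 1009 = 18, hash=916+18 mod 1009 = 934
Option B: s[3]='f'->'g', delta=(7-6)*3^2 mod 1009 = 9, hash=916+9 mod 1009 = 925
Option C: s[0]='f'->'c', delta=(3-6)*3^5 mod 1009 = 280, hash=916+280 mod 1009 = 187 <-- target
Option D: s[1]='d'->'f', delta=(6-4)*3^4 mod 1009 = 162, hash=916+162 mod 1009 = 69
Option E: s[5]='e'->'b', delta=(2-5)*3^0 mod 1009 = 1006, hash=916+1006 mod 1009 = 913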